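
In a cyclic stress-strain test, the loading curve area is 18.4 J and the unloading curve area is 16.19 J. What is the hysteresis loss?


Hysteresis loss = loading - unloading
= 18.4 - 16.19
= 2.21 J

2.21 J


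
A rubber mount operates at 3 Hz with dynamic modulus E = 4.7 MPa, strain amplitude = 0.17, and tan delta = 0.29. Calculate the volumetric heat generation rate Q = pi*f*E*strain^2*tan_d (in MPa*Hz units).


Q = pi * f * E * strain^2 * tan_d
= pi * 3 * 4.7 * 0.17^2 * 0.29
= pi * 3 * 4.7 * 0.0289 * 0.29
= 0.3712

Q = 0.3712


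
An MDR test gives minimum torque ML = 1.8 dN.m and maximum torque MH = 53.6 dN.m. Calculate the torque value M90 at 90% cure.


M90 = ML + 0.9 * (MH - ML)
M90 = 1.8 + 0.9 * (53.6 - 1.8)
M90 = 1.8 + 0.9 * 51.8
M90 = 48.42 dN.m

48.42 dN.m


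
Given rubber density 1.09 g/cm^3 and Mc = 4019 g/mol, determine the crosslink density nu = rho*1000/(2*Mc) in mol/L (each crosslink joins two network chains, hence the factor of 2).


nu = rho * 1000 / (2 * Mc)
nu = 1.09 * 1000 / (2 * 4019)
nu = 1090.0 / 8038
nu = 0.1356 mol/L

0.1356 mol/L


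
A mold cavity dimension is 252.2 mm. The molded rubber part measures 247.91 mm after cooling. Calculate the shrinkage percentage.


Shrinkage = (mold - part) / mold * 100
= (252.2 - 247.91) / 252.2 * 100
= 4.29 / 252.2 * 100
= 1.7%

1.7%


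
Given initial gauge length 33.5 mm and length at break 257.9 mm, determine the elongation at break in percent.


Elongation = (Lf - L0) / L0 * 100
= (257.9 - 33.5) / 33.5 * 100
= 224.4 / 33.5 * 100
= 669.9%

669.9%


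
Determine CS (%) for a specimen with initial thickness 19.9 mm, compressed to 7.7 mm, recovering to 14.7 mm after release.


CS = (t0 - recovered) / (t0 - ts) * 100
= (19.9 - 14.7) / (19.9 - 7.7) * 100
= 5.2 / 12.2 * 100
= 42.6%

42.6%


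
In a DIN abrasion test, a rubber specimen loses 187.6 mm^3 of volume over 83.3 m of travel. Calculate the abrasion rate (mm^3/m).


Rate = volume_loss / distance
= 187.6 / 83.3
= 2.252 mm^3/m

2.252 mm^3/m


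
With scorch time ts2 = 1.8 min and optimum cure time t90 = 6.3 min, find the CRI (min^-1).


CRI = 100 / (t90 - ts2)
= 100 / (6.3 - 1.8)
= 100 / 4.5
= 22.22 min^-1

22.22 min^-1


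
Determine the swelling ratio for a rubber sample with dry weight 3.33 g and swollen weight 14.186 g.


Q = W_swollen / W_dry
Q = 14.186 / 3.33
Q = 4.26

Q = 4.26


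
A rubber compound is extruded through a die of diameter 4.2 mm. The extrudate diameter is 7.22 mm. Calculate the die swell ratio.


Die swell ratio = D_extrudate / D_die
= 7.22 / 4.2
= 1.719

Die swell = 1.719


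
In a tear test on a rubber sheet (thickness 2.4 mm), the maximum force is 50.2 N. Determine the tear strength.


Tear strength = force / thickness
= 50.2 / 2.4
= 20.92 N/mm

20.92 N/mm


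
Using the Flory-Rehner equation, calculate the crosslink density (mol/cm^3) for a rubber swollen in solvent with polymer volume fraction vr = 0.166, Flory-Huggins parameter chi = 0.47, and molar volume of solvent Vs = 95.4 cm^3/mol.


ln(1 - vr) = ln(1 - 0.166) = -0.1815
Numerator = -((-0.1815) + 0.166 + 0.47 * 0.166^2) = 0.0026
Denominator = 95.4 * (0.166^(1/3) - 0.166/2) = 44.5123
nu = 0.0026 / 44.5123 = 5.7749e-05 mol/cm^3

5.7749e-05 mol/cm^3


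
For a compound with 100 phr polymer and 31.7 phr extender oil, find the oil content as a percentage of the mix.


Oil % = oil / (100 + oil) * 100
= 31.7 / (100 + 31.7) * 100
= 31.7 / 131.7 * 100
= 24.07%

24.07%


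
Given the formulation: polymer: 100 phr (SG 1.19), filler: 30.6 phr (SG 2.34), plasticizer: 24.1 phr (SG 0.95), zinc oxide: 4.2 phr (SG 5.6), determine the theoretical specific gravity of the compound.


Sum of weights = 158.9
Volume contributions:
  polymer: 100/1.19 = 84.0336
  filler: 30.6/2.34 = 13.0769
  plasticizer: 24.1/0.95 = 25.3684
  zinc oxide: 4.2/5.6 = 0.7500
Sum of volumes = 123.2290
SG = 158.9 / 123.2290 = 1.289

SG = 1.289


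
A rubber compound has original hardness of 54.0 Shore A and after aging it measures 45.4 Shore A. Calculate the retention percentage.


Retention = aged / original * 100
= 45.4 / 54.0 * 100
= 84.1%

84.1%


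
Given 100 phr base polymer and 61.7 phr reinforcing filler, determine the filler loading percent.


Filler % = filler / (rubber + filler) * 100
= 61.7 / (100 + 61.7) * 100
= 61.7 / 161.7 * 100
= 38.16%

38.16%


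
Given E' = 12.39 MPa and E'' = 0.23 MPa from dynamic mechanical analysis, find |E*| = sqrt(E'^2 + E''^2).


|E*| = sqrt(E'^2 + E''^2)
= sqrt(12.39^2 + 0.23^2)
= sqrt(153.5121 + 0.0529)
= 12.392 MPa

12.392 MPa


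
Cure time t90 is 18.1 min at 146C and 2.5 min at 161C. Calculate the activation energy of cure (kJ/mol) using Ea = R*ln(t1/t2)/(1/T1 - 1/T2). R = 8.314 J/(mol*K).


T1 = 419.15 K, T2 = 434.15 K
1/T1 - 1/T2 = 8.2429e-05
ln(t1/t2) = ln(18.1/2.5) = 1.9796
Ea = 8.314 * 1.9796 / 8.2429e-05 = 199668.7663 J/mol
Ea = 199.67 kJ/mol

199.67 kJ/mol


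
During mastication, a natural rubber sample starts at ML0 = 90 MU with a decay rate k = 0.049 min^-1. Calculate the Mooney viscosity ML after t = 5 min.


ML = ML0 * exp(-k * t)
ML = 90 * exp(-0.049 * 5)
ML = 90 * 0.7827
ML = 70.44 MU

70.44 MU


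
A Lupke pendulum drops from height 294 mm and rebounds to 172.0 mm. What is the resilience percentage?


Resilience = h_rebound / h_drop * 100
= 172.0 / 294 * 100
= 58.5%

58.5%


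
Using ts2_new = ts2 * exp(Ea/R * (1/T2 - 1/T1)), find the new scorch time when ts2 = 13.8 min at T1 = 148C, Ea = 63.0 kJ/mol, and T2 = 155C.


Convert temperatures: T1 = 148 + 273.15 = 421.15 K, T2 = 155 + 273.15 = 428.15 K
ts2_new = 13.8 * exp(63000 / 8.314 * (1/428.15 - 1/421.15))
1/T2 - 1/T1 = -3.8821e-05
ts2_new = 10.28 min

10.28 min


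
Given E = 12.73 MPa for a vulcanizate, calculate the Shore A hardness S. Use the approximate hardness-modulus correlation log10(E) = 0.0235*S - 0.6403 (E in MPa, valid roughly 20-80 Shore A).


log10(E) = 0.0235*S - 0.6403  =>  S = (log10(E) + 0.6403) / 0.0235
log10(12.73) = 1.104828
S = (1.104828 + 0.6403) / 0.0235 = 1.745128 / 0.0235
S = 74.3

Shore A = 74.3


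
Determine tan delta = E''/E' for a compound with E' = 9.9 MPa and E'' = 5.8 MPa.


tan delta = E'' / E'
= 5.8 / 9.9
= 0.5859

tan delta = 0.5859


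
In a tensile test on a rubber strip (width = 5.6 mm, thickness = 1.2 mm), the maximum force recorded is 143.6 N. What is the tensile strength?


Area = width * thickness = 5.6 * 1.2 = 6.72 mm^2
TS = force / area = 143.6 / 6.72 = 21.37 MPa

21.37 MPa


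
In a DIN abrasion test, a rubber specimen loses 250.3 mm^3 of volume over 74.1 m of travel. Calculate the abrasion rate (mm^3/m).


Rate = volume_loss / distance
= 250.3 / 74.1
= 3.378 mm^3/m

3.378 mm^3/m


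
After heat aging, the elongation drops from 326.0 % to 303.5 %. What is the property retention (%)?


Retention = aged / original * 100
= 303.5 / 326.0 * 100
= 93.1%

93.1%


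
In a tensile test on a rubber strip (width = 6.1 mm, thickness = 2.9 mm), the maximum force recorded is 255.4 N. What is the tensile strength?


Area = width * thickness = 6.1 * 2.9 = 17.69 mm^2
TS = force / area = 255.4 / 17.69 = 14.44 MPa

14.44 MPa


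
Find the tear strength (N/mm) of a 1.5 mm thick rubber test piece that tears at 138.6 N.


Tear strength = force / thickness
= 138.6 / 1.5
= 92.4 N/mm

92.4 N/mm


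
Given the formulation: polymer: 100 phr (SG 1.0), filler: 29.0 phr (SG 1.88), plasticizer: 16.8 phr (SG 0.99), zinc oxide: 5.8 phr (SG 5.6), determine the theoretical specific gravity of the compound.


Sum of weights = 151.6
Volume contributions:
  polymer: 100/1.0 = 100.0000
  filler: 29.0/1.88 = 15.4255
  plasticizer: 16.8/0.99 = 16.9697
  zinc oxide: 5.8/5.6 = 1.0357
Sum of volumes = 133.4309
SG = 151.6 / 133.4309 = 1.136

SG = 1.136


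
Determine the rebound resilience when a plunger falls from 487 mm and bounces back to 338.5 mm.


Resilience = h_rebound / h_drop * 100
= 338.5 / 487 * 100
= 69.5%

69.5%


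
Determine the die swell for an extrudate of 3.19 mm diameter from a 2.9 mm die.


Die swell ratio = D_extrudate / D_die
= 3.19 / 2.9
= 1.1

Die swell = 1.1


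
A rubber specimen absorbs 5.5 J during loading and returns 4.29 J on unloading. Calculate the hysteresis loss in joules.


Hysteresis loss = loading - unloading
= 5.5 - 4.29
= 1.21 J

1.21 J


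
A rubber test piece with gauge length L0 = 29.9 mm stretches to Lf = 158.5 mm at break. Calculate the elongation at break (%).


Elongation = (Lf - L0) / L0 * 100
= (158.5 - 29.9) / 29.9 * 100
= 128.6 / 29.9 * 100
= 430.1%

430.1%


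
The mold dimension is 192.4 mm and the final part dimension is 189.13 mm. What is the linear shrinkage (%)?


Shrinkage = (mold - part) / mold * 100
= (192.4 - 189.13) / 192.4 * 100
= 3.27 / 192.4 * 100
= 1.7%

1.7%


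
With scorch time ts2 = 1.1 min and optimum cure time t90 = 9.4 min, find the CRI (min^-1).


CRI = 100 / (t90 - ts2)
= 100 / (9.4 - 1.1)
= 100 / 8.3
= 12.05 min^-1

12.05 min^-1


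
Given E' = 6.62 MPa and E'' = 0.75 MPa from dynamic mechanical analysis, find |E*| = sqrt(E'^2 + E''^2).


|E*| = sqrt(E'^2 + E''^2)
= sqrt(6.62^2 + 0.75^2)
= sqrt(43.8244 + 0.5625)
= 6.662 MPa

6.662 MPa


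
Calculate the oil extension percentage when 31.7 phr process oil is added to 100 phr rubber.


Oil % = oil / (100 + oil) * 100
= 31.7 / (100 + 31.7) * 100
= 31.7 / 131.7 * 100
= 24.07%

24.07%


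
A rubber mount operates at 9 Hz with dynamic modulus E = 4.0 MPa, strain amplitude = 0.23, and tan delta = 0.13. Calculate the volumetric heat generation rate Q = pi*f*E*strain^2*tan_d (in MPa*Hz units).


Q = pi * f * E * strain^2 * tan_d
= pi * 9 * 4.0 * 0.23^2 * 0.13
= pi * 9 * 4.0 * 0.0529 * 0.13
= 0.7778

Q = 0.7778


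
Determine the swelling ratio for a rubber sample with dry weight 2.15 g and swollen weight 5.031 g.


Q = W_swollen / W_dry
Q = 5.031 / 2.15
Q = 2.34

Q = 2.34


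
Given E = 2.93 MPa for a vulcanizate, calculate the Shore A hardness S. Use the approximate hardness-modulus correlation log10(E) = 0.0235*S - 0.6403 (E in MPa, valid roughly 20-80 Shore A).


log10(E) = 0.0235*S - 0.6403  =>  S = (log10(E) + 0.6403) / 0.0235
log10(2.93) = 0.466868
S = (0.466868 + 0.6403) / 0.0235 = 1.107168 / 0.0235
S = 47.1

Shore A = 47.1


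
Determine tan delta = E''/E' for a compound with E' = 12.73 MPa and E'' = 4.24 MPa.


tan delta = E'' / E'
= 4.24 / 12.73
= 0.3331

tan delta = 0.3331


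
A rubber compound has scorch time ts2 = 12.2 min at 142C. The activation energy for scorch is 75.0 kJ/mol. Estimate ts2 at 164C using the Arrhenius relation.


Convert temperatures: T1 = 142 + 273.15 = 415.15 K, T2 = 164 + 273.15 = 437.15 K
ts2_new = 12.2 * exp(75000 / 8.314 * (1/437.15 - 1/415.15))
1/T2 - 1/T1 = -1.2122e-04
ts2_new = 4.09 min

4.09 min


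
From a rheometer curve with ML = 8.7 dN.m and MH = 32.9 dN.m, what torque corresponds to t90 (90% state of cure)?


M90 = ML + 0.9 * (MH - ML)
M90 = 8.7 + 0.9 * (32.9 - 8.7)
M90 = 8.7 + 0.9 * 24.2
M90 = 30.48 dN.m

30.48 dN.m


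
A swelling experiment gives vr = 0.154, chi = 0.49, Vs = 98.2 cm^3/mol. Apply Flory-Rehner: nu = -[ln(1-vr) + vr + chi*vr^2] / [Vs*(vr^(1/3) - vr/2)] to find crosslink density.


ln(1 - vr) = ln(1 - 0.154) = -0.1672
Numerator = -((-0.1672) + 0.154 + 0.49 * 0.154^2) = 0.0016
Denominator = 98.2 * (0.154^(1/3) - 0.154/2) = 45.0749
nu = 0.0016 / 45.0749 = 3.5831e-05 mol/cm^3

3.5831e-05 mol/cm^3


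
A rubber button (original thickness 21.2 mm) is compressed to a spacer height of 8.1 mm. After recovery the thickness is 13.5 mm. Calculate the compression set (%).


CS = (t0 - recovered) / (t0 - ts) * 100
= (21.2 - 13.5) / (21.2 - 8.1) * 100
= 7.7 / 13.1 * 100
= 58.8%

58.8%


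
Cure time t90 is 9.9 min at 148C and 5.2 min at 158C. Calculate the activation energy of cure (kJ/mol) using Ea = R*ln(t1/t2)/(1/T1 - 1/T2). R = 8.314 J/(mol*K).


T1 = 421.15 K, T2 = 431.15 K
1/T1 - 1/T2 = 5.5073e-05
ln(t1/t2) = ln(9.9/5.2) = 0.6439
Ea = 8.314 * 0.6439 / 5.5073e-05 = 97202.5239 J/mol
Ea = 97.2 kJ/mol

97.2 kJ/mol


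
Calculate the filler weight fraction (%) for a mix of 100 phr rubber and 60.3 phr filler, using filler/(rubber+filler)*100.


Filler % = filler / (rubber + filler) * 100
= 60.3 / (100 + 60.3) * 100
= 60.3 / 160.3 * 100
= 37.62%

37.62%


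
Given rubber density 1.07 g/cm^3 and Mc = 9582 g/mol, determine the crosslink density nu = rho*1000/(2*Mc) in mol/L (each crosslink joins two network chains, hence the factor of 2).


nu = rho * 1000 / (2 * Mc)
nu = 1.07 * 1000 / (2 * 9582)
nu = 1070.0 / 19164
nu = 0.0558 mol/L

0.0558 mol/L


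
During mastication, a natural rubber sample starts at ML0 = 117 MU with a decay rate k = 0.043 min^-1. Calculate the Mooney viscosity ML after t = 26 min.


ML = ML0 * exp(-k * t)
ML = 117 * exp(-0.043 * 26)
ML = 117 * 0.3269
ML = 38.25 MU

38.25 MU


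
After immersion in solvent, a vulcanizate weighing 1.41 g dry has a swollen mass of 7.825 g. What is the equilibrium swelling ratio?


Q = W_swollen / W_dry
Q = 7.825 / 1.41
Q = 5.55

Q = 5.55


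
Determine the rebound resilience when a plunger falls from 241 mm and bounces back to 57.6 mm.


Resilience = h_rebound / h_drop * 100
= 57.6 / 241 * 100
= 23.9%

23.9%


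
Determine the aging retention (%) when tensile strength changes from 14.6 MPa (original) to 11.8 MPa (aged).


Retention = aged / original * 100
= 11.8 / 14.6 * 100
= 80.8%

80.8%


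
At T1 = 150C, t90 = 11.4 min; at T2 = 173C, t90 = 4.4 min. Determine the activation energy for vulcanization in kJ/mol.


T1 = 423.15 K, T2 = 446.15 K
1/T1 - 1/T2 = 1.2183e-04
ln(t1/t2) = ln(11.4/4.4) = 0.9520
Ea = 8.314 * 0.9520 / 1.2183e-04 = 64967.8352 J/mol
Ea = 64.97 kJ/mol

64.97 kJ/mol


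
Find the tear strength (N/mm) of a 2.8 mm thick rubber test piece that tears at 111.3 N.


Tear strength = force / thickness
= 111.3 / 2.8
= 39.75 N/mm

39.75 N/mm


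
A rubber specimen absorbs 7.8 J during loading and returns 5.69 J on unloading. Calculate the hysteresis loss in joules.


Hysteresis loss = loading - unloading
= 7.8 - 5.69
= 2.11 J

2.11 J


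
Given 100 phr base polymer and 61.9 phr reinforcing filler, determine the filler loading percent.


Filler % = filler / (rubber + filler) * 100
= 61.9 / (100 + 61.9) * 100
= 61.9 / 161.9 * 100
= 38.23%

38.23%


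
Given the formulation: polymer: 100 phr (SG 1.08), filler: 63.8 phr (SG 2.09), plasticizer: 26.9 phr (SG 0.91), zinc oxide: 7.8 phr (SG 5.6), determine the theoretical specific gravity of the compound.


Sum of weights = 198.5
Volume contributions:
  polymer: 100/1.08 = 92.5926
  filler: 63.8/2.09 = 30.5263
  plasticizer: 26.9/0.91 = 29.5604
  zinc oxide: 7.8/5.6 = 1.3929
Sum of volumes = 154.0722
SG = 198.5 / 154.0722 = 1.288

SG = 1.288


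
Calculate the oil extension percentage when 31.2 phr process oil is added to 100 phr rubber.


Oil % = oil / (100 + oil) * 100
= 31.2 / (100 + 31.2) * 100
= 31.2 / 131.2 * 100
= 23.78%

23.78%


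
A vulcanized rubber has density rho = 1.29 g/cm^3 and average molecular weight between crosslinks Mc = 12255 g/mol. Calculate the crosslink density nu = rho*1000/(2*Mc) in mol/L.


nu = rho * 1000 / (2 * Mc)
nu = 1.29 * 1000 / (2 * 12255)
nu = 1290.0 / 24510
nu = 0.0526 mol/L

0.0526 mol/L


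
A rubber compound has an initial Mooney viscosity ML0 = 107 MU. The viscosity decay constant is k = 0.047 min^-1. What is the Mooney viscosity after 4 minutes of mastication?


ML = ML0 * exp(-k * t)
ML = 107 * exp(-0.047 * 4)
ML = 107 * 0.8286
ML = 88.66 MU

88.66 MU


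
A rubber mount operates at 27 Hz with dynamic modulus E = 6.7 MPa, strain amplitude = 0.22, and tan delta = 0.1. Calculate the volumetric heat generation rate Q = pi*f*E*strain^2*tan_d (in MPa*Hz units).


Q = pi * f * E * strain^2 * tan_d
= pi * 27 * 6.7 * 0.22^2 * 0.1
= pi * 27 * 6.7 * 0.0484 * 0.1
= 2.7506

Q = 2.7506


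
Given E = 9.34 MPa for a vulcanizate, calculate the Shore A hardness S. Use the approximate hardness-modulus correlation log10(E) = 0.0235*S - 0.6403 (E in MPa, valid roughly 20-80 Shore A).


log10(E) = 0.0235*S - 0.6403  =>  S = (log10(E) + 0.6403) / 0.0235
log10(9.34) = 0.970347
S = (0.970347 + 0.6403) / 0.0235 = 1.610647 / 0.0235
S = 68.5

Shore A = 68.5


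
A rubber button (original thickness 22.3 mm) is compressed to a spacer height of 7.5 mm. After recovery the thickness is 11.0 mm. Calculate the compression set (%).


CS = (t0 - recovered) / (t0 - ts) * 100
= (22.3 - 11.0) / (22.3 - 7.5) * 100
= 11.3 / 14.8 * 100
= 76.4%

76.4%


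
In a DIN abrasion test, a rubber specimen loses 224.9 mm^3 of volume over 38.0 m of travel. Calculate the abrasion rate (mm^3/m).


Rate = volume_loss / distance
= 224.9 / 38.0
= 5.918 mm^3/m

5.918 mm^3/m


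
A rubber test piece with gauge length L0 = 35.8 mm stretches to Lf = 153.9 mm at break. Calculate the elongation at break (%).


Elongation = (Lf - L0) / L0 * 100
= (153.9 - 35.8) / 35.8 * 100
= 118.1 / 35.8 * 100
= 329.9%

329.9%


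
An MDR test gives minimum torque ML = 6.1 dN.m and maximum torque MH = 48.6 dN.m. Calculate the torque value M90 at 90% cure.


M90 = ML + 0.9 * (MH - ML)
M90 = 6.1 + 0.9 * (48.6 - 6.1)
M90 = 6.1 + 0.9 * 42.5
M90 = 44.35 dN.m

44.35 dN.m


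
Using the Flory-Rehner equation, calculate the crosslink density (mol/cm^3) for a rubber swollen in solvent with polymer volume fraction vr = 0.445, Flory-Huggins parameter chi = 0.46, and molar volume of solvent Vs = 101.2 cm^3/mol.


ln(1 - vr) = ln(1 - 0.445) = -0.5888
Numerator = -((-0.5888) + 0.445 + 0.46 * 0.445^2) = 0.0527
Denominator = 101.2 * (0.445^(1/3) - 0.445/2) = 54.7452
nu = 0.0527 / 54.7452 = 9.6256e-04 mol/cm^3

9.6256e-04 mol/cm^3


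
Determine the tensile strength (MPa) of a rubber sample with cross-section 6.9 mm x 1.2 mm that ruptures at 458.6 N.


Area = width * thickness = 6.9 * 1.2 = 8.28 mm^2
TS = force / area = 458.6 / 8.28 = 55.39 MPa

55.39 MPa


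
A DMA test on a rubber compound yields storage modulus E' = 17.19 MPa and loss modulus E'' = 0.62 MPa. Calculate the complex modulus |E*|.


|E*| = sqrt(E'^2 + E''^2)
= sqrt(17.19^2 + 0.62^2)
= sqrt(295.4961 + 0.3844)
= 17.201 MPa

17.201 MPa


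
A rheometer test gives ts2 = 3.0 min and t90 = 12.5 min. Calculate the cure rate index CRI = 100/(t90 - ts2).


CRI = 100 / (t90 - ts2)
= 100 / (12.5 - 3.0)
= 100 / 9.5
= 10.53 min^-1

10.53 min^-1


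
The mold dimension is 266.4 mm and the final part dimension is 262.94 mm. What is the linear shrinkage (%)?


Shrinkage = (mold - part) / mold * 100
= (266.4 - 262.94) / 266.4 * 100
= 3.46 / 266.4 * 100
= 1.3%

1.3%


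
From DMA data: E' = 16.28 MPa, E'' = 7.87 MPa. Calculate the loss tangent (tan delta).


tan delta = E'' / E'
= 7.87 / 16.28
= 0.4834

tan delta = 0.4834


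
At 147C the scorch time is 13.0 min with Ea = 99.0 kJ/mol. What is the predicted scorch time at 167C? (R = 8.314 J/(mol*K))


Convert temperatures: T1 = 147 + 273.15 = 420.15 K, T2 = 167 + 273.15 = 440.15 K
ts2_new = 13.0 * exp(99000 / 8.314 * (1/440.15 - 1/420.15))
1/T2 - 1/T1 = -1.0815e-04
ts2_new = 3.59 min

3.59 min


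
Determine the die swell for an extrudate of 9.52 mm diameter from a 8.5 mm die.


Die swell ratio = D_extrudate / D_die
= 9.52 / 8.5
= 1.12

Die swell = 1.12


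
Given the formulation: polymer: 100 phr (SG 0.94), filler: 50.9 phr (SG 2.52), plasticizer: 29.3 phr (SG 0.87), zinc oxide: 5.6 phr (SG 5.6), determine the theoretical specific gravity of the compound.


Sum of weights = 185.8
Volume contributions:
  polymer: 100/0.94 = 106.3830
  filler: 50.9/2.52 = 20.1984
  plasticizer: 29.3/0.87 = 33.6782
  zinc oxide: 5.6/5.6 = 1.0000
Sum of volumes = 161.2596
SG = 185.8 / 161.2596 = 1.152

SG = 1.152


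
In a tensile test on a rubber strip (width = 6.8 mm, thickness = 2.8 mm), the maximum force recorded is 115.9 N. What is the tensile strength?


Area = width * thickness = 6.8 * 2.8 = 19.04 mm^2
TS = force / area = 115.9 / 19.04 = 6.09 MPa

6.09 MPa


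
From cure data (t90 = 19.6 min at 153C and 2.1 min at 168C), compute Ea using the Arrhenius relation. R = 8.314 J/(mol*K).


T1 = 426.15 K, T2 = 441.15 K
1/T1 - 1/T2 = 7.9789e-05
ln(t1/t2) = ln(19.6/2.1) = 2.2336
Ea = 8.314 * 2.2336 / 7.9789e-05 = 232740.2122 J/mol
Ea = 232.74 kJ/mol

232.74 kJ/mol


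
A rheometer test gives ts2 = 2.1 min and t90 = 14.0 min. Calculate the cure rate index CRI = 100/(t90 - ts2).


CRI = 100 / (t90 - ts2)
= 100 / (14.0 - 2.1)
= 100 / 11.9
= 8.4 min^-1

8.4 min^-1


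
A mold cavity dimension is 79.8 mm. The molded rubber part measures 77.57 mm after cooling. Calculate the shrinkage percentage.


Shrinkage = (mold - part) / mold * 100
= (79.8 - 77.57) / 79.8 * 100
= 2.23 / 79.8 * 100
= 2.79%

2.79%


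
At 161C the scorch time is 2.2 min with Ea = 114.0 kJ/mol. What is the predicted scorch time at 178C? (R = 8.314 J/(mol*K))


Convert temperatures: T1 = 161 + 273.15 = 434.15 K, T2 = 178 + 273.15 = 451.15 K
ts2_new = 2.2 * exp(114000 / 8.314 * (1/451.15 - 1/434.15))
1/T2 - 1/T1 = -8.6794e-05
ts2_new = 0.67 min

0.67 min


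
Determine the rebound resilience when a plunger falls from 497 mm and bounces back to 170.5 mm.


Resilience = h_rebound / h_drop * 100
= 170.5 / 497 * 100
= 34.3%

34.3%


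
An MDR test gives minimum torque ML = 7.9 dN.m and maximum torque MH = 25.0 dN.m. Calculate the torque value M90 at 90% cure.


M90 = ML + 0.9 * (MH - ML)
M90 = 7.9 + 0.9 * (25.0 - 7.9)
M90 = 7.9 + 0.9 * 17.1
M90 = 23.29 dN.m

23.29 dN.m


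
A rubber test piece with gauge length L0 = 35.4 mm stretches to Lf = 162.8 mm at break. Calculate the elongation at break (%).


Elongation = (Lf - L0) / L0 * 100
= (162.8 - 35.4) / 35.4 * 100
= 127.4 / 35.4 * 100
= 359.9%

359.9%


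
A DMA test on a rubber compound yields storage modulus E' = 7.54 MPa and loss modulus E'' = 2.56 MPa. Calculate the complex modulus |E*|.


|E*| = sqrt(E'^2 + E''^2)
= sqrt(7.54^2 + 2.56^2)
= sqrt(56.8516 + 6.5536)
= 7.963 MPa

7.963 MPa


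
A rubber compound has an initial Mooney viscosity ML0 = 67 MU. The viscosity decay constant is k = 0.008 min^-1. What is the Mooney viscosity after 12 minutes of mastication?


ML = ML0 * exp(-k * t)
ML = 67 * exp(-0.008 * 12)
ML = 67 * 0.9085
ML = 60.87 MU

60.87 MU


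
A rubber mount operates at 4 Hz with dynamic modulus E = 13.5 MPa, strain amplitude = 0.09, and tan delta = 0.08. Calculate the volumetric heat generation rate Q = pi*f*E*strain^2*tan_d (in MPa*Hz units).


Q = pi * f * E * strain^2 * tan_d
= pi * 4 * 13.5 * 0.09^2 * 0.08
= pi * 4 * 13.5 * 0.0081 * 0.08
= 0.1099

Q = 0.1099


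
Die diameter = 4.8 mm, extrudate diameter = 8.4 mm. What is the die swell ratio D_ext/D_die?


Die swell ratio = D_extrudate / D_die
= 8.4 / 4.8
= 1.75

Die swell = 1.75


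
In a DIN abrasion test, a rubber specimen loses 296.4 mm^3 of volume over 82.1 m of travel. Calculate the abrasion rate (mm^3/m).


Rate = volume_loss / distance
= 296.4 / 82.1
= 3.61 mm^3/m

3.61 mm^3/m


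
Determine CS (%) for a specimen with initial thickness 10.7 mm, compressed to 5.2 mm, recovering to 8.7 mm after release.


CS = (t0 - recovered) / (t0 - ts) * 100
= (10.7 - 8.7) / (10.7 - 5.2) * 100
= 2.0 / 5.5 * 100
= 36.4%

36.4%


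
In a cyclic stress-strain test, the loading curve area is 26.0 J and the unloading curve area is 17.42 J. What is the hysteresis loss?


Hysteresis loss = loading - unloading
= 26.0 - 17.42
= 8.58 J

8.58 J


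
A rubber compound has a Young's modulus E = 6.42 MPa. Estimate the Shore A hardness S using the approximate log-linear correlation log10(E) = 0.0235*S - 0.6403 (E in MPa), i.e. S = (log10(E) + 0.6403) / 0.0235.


log10(E) = 0.0235*S - 0.6403  =>  S = (log10(E) + 0.6403) / 0.0235
log10(6.42) = 0.807535
S = (0.807535 + 0.6403) / 0.0235 = 1.447835 / 0.0235
S = 61.6

Shore A = 61.6


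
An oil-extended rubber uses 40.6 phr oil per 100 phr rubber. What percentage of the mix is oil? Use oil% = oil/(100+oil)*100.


Oil % = oil / (100 + oil) * 100
= 40.6 / (100 + 40.6) * 100
= 40.6 / 140.6 * 100
= 28.88%

28.88%


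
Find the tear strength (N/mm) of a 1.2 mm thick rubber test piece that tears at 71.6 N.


Tear strength = force / thickness
= 71.6 / 1.2
= 59.67 N/mm

59.67 N/mm


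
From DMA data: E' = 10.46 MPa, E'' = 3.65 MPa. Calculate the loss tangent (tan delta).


tan delta = E'' / E'
= 3.65 / 10.46
= 0.3489

tan delta = 0.3489


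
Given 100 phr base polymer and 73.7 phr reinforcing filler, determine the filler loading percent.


Filler % = filler / (rubber + filler) * 100
= 73.7 / (100 + 73.7) * 100
= 73.7 / 173.7 * 100
= 42.43%

42.43%


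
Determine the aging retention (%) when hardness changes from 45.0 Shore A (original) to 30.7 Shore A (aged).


Retention = aged / original * 100
= 30.7 / 45.0 * 100
= 68.2%

68.2%


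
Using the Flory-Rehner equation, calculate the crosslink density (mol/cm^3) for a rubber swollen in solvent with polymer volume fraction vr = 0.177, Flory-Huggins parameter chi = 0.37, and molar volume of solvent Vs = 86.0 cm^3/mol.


ln(1 - vr) = ln(1 - 0.177) = -0.1948
Numerator = -((-0.1948) + 0.177 + 0.37 * 0.177^2) = 0.0062
Denominator = 86.0 * (0.177^(1/3) - 0.177/2) = 40.6752
nu = 0.0062 / 40.6752 = 1.5261e-04 mol/cm^3

1.5261e-04 mol/cm^3


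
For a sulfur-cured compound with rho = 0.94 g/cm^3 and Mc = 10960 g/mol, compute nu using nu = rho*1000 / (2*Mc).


nu = rho * 1000 / (2 * Mc)
nu = 0.94 * 1000 / (2 * 10960)
nu = 940.0 / 21920
nu = 0.0429 mol/L

0.0429 mol/L


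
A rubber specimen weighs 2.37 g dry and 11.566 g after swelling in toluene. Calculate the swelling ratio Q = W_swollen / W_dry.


Q = W_swollen / W_dry
Q = 11.566 / 2.37
Q = 4.88

Q = 4.88


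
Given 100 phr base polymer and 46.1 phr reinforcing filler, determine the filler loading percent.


Filler % = filler / (rubber + filler) * 100
= 46.1 / (100 + 46.1) * 100
= 46.1 / 146.1 * 100
= 31.55%

31.55%


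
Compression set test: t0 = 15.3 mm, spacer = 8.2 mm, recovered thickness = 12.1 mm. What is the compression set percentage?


CS = (t0 - recovered) / (t0 - ts) * 100
= (15.3 - 12.1) / (15.3 - 8.2) * 100
= 3.2 / 7.1 * 100
= 45.1%

45.1%


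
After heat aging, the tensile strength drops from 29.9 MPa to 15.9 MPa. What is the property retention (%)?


Retention = aged / original * 100
= 15.9 / 29.9 * 100
= 53.2%

53.2%


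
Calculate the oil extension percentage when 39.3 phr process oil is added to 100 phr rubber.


Oil % = oil / (100 + oil) * 100
= 39.3 / (100 + 39.3) * 100
= 39.3 / 139.3 * 100
= 28.21%

28.21%


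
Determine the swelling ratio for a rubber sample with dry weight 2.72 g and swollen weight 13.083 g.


Q = W_swollen / W_dry
Q = 13.083 / 2.72
Q = 4.81

Q = 4.81


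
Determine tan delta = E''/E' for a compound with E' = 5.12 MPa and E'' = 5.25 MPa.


tan delta = E'' / E'
= 5.25 / 5.12
= 1.0254

tan delta = 1.0254


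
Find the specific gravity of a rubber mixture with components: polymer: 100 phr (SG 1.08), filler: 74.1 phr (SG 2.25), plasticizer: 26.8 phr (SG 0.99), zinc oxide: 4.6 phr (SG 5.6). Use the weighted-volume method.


Sum of weights = 205.5
Volume contributions:
  polymer: 100/1.08 = 92.5926
  filler: 74.1/2.25 = 32.9333
  plasticizer: 26.8/0.99 = 27.0707
  zinc oxide: 4.6/5.6 = 0.8214
Sum of volumes = 153.4181
SG = 205.5 / 153.4181 = 1.339

SG = 1.339


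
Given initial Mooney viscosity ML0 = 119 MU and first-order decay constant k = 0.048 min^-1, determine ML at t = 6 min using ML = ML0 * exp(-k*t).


ML = ML0 * exp(-k * t)
ML = 119 * exp(-0.048 * 6)
ML = 119 * 0.7498
ML = 89.22 MU

89.22 MU


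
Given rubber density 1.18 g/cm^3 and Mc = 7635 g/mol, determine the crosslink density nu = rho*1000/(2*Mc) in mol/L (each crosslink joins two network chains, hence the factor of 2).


nu = rho * 1000 / (2 * Mc)
nu = 1.18 * 1000 / (2 * 7635)
nu = 1180.0 / 15270
nu = 0.0773 mol/L

0.0773 mol/L


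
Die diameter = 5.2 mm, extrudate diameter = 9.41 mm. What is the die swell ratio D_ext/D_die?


Die swell ratio = D_extrudate / D_die
= 9.41 / 5.2
= 1.81

Die swell = 1.81


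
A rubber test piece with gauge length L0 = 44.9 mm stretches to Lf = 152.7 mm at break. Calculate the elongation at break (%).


Elongation = (Lf - L0) / L0 * 100
= (152.7 - 44.9) / 44.9 * 100
= 107.8 / 44.9 * 100
= 240.1%

240.1%


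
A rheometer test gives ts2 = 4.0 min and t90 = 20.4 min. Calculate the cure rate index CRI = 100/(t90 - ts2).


CRI = 100 / (t90 - ts2)
= 100 / (20.4 - 4.0)
= 100 / 16.4
= 6.1 min^-1

6.1 min^-1


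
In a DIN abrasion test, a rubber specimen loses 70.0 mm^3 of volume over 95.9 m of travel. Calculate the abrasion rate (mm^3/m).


Rate = volume_loss / distance
= 70.0 / 95.9
= 0.73 mm^3/m

0.73 mm^3/m


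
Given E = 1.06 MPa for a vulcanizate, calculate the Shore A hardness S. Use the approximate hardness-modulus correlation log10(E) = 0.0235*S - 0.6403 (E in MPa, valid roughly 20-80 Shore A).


log10(E) = 0.0235*S - 0.6403  =>  S = (log10(E) + 0.6403) / 0.0235
log10(1.06) = 0.025306
S = (0.025306 + 0.6403) / 0.0235 = 0.665606 / 0.0235
S = 28.3

Shore A = 28.3


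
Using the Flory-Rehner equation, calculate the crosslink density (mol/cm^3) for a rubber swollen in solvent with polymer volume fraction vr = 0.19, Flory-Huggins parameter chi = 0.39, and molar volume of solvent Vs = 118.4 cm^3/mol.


ln(1 - vr) = ln(1 - 0.19) = -0.2107
Numerator = -((-0.2107) + 0.19 + 0.39 * 0.19^2) = 0.0066
Denominator = 118.4 * (0.19^(1/3) - 0.19/2) = 56.8189
nu = 0.0066 / 56.8189 = 1.1690e-04 mol/cm^3

1.1690e-04 mol/cm^3


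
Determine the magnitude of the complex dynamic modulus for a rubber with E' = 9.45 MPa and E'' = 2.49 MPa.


|E*| = sqrt(E'^2 + E''^2)
= sqrt(9.45^2 + 2.49^2)
= sqrt(89.3025 + 6.2001)
= 9.773 MPa

9.773 MPa


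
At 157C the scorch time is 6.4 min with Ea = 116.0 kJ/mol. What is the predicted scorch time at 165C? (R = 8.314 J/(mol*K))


Convert temperatures: T1 = 157 + 273.15 = 430.15 K, T2 = 165 + 273.15 = 438.15 K
ts2_new = 6.4 * exp(116000 / 8.314 * (1/438.15 - 1/430.15))
1/T2 - 1/T1 = -4.2447e-05
ts2_new = 3.54 min

3.54 min


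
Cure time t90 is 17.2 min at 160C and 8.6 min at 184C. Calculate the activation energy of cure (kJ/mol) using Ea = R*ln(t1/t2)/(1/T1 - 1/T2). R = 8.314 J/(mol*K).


T1 = 433.15 K, T2 = 457.15 K
1/T1 - 1/T2 = 1.2120e-04
ln(t1/t2) = ln(17.2/8.6) = 0.6931
Ea = 8.314 * 0.6931 / 1.2120e-04 = 47546.7988 J/mol
Ea = 47.55 kJ/mol

47.55 kJ/mol


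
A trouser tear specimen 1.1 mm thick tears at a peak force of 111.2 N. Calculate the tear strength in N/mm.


Tear strength = force / thickness
= 111.2 / 1.1
= 101.09 N/mm

101.09 N/mm


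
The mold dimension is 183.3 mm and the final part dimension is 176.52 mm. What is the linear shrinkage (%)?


Shrinkage = (mold - part) / mold * 100
= (183.3 - 176.52) / 183.3 * 100
= 6.78 / 183.3 * 100
= 3.7%

3.7%


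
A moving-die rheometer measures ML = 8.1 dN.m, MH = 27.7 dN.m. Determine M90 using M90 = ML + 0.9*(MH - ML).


M90 = ML + 0.9 * (MH - ML)
M90 = 8.1 + 0.9 * (27.7 - 8.1)
M90 = 8.1 + 0.9 * 19.6
M90 = 25.74 dN.m

25.74 dN.m


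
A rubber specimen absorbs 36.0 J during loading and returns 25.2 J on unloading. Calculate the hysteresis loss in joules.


Hysteresis loss = loading - unloading
= 36.0 - 25.2
= 10.8 J

10.8 J


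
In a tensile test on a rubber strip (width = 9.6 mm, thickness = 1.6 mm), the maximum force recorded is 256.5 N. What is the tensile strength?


Area = width * thickness = 9.6 * 1.6 = 15.36 mm^2
TS = force / area = 256.5 / 15.36 = 16.7 MPa

16.7 MPa


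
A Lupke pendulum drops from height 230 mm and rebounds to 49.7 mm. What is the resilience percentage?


Resilience = h_rebound / h_drop * 100
= 49.7 / 230 * 100
= 21.6%

21.6%


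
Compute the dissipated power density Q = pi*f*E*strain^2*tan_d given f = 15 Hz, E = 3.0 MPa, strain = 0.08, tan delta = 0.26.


Q = pi * f * E * strain^2 * tan_d
= pi * 15 * 3.0 * 0.08^2 * 0.26
= pi * 15 * 3.0 * 0.0064 * 0.26
= 0.2352

Q = 0.2352


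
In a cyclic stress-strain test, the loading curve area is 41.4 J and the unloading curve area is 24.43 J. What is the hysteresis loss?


Hysteresis loss = loading - unloading
= 41.4 - 24.43
= 16.97 J

16.97 J


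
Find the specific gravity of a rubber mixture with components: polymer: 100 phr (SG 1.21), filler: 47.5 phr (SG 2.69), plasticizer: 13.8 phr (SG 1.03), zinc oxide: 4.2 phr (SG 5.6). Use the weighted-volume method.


Sum of weights = 165.5
Volume contributions:
  polymer: 100/1.21 = 82.6446
  filler: 47.5/2.69 = 17.6580
  plasticizer: 13.8/1.03 = 13.3981
  zinc oxide: 4.2/5.6 = 0.7500
Sum of volumes = 114.4507
SG = 165.5 / 114.4507 = 1.446

SG = 1.446


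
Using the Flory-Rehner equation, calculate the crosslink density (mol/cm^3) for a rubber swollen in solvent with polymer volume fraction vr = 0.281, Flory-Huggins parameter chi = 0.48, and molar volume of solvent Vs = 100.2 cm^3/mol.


ln(1 - vr) = ln(1 - 0.281) = -0.3299
Numerator = -((-0.3299) + 0.281 + 0.48 * 0.281^2) = 0.0110
Denominator = 100.2 * (0.281^(1/3) - 0.281/2) = 51.5520
nu = 0.0110 / 51.5520 = 2.1323e-04 mol/cm^3

2.1323e-04 mol/cm^3


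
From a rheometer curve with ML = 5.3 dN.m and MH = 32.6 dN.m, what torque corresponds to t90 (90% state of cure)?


M90 = ML + 0.9 * (MH - ML)
M90 = 5.3 + 0.9 * (32.6 - 5.3)
M90 = 5.3 + 0.9 * 27.3
M90 = 29.87 dN.m

29.87 dN.m


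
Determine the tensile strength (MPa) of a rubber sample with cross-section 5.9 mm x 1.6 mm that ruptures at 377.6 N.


Area = width * thickness = 5.9 * 1.6 = 9.44 mm^2
TS = force / area = 377.6 / 9.44 = 40.0 MPa

40.0 MPa


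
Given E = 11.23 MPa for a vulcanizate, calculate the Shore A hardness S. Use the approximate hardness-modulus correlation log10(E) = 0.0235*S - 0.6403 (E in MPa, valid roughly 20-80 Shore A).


log10(E) = 0.0235*S - 0.6403  =>  S = (log10(E) + 0.6403) / 0.0235
log10(11.23) = 1.050380
S = (1.050380 + 0.6403) / 0.0235 = 1.690680 / 0.0235
S = 71.9

Shore A = 71.9


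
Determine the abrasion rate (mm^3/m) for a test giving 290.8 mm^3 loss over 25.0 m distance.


Rate = volume_loss / distance
= 290.8 / 25.0
= 11.632 mm^3/m

11.632 mm^3/m


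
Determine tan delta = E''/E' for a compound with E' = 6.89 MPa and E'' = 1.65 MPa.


tan delta = E'' / E'
= 1.65 / 6.89
= 0.2395

tan delta = 0.2395


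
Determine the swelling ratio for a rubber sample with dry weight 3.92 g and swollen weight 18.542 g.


Q = W_swollen / W_dry
Q = 18.542 / 3.92
Q = 4.73

Q = 4.73


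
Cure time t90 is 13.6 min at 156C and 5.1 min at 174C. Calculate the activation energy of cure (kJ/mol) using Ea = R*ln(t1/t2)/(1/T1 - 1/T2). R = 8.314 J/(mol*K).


T1 = 429.15 K, T2 = 447.15 K
1/T1 - 1/T2 = 9.3802e-05
ln(t1/t2) = ln(13.6/5.1) = 0.9808
Ea = 8.314 * 0.9808 / 9.3802e-05 = 86934.7235 J/mol
Ea = 86.93 kJ/mol

86.93 kJ/mol


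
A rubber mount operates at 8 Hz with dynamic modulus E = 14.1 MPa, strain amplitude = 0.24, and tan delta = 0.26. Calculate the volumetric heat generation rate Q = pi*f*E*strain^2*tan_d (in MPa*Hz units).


Q = pi * f * E * strain^2 * tan_d
= pi * 8 * 14.1 * 0.24^2 * 0.26
= pi * 8 * 14.1 * 0.0576 * 0.26
= 5.3071

Q = 5.3071


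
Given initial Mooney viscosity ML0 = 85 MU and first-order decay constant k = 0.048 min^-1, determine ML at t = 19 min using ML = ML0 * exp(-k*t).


ML = ML0 * exp(-k * t)
ML = 85 * exp(-0.048 * 19)
ML = 85 * 0.4017
ML = 34.15 MU

34.15 MU


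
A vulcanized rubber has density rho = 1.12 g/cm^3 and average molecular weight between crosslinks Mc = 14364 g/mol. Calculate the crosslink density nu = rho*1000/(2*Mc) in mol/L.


nu = rho * 1000 / (2 * Mc)
nu = 1.12 * 1000 / (2 * 14364)
nu = 1120.0 / 28728
nu = 0.0390 mol/L

0.0390 mol/L


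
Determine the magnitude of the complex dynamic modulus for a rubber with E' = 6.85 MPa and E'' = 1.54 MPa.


|E*| = sqrt(E'^2 + E''^2)
= sqrt(6.85^2 + 1.54^2)
= sqrt(46.9225 + 2.3716)
= 7.021 MPa

7.021 MPa


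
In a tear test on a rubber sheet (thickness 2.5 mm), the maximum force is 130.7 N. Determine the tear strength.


Tear strength = force / thickness
= 130.7 / 2.5
= 52.28 N/mm

52.28 N/mm


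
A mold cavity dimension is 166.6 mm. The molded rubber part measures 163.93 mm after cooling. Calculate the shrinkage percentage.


Shrinkage = (mold - part) / mold * 100
= (166.6 - 163.93) / 166.6 * 100
= 2.67 / 166.6 * 100
= 1.6%

1.6%


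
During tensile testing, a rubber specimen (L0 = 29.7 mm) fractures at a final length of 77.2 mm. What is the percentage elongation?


Elongation = (Lf - L0) / L0 * 100
= (77.2 - 29.7) / 29.7 * 100
= 47.5 / 29.7 * 100
= 159.9%

159.9%


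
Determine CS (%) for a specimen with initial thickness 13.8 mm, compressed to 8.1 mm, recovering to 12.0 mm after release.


CS = (t0 - recovered) / (t0 - ts) * 100
= (13.8 - 12.0) / (13.8 - 8.1) * 100
= 1.8 / 5.7 * 100
= 31.6%

31.6%


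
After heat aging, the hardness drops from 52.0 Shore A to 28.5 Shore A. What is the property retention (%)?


Retention = aged / original * 100
= 28.5 / 52.0 * 100
= 54.8%

54.8%


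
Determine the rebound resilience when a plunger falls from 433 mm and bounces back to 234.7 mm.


Resilience = h_rebound / h_drop * 100
= 234.7 / 433 * 100
= 54.2%

54.2%


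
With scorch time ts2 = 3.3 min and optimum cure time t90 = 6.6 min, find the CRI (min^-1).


CRI = 100 / (t90 - ts2)
= 100 / (6.6 - 3.3)
= 100 / 3.3
= 30.3 min^-1

30.3 min^-1


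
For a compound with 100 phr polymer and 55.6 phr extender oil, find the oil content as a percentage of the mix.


Oil % = oil / (100 + oil) * 100
= 55.6 / (100 + 55.6) * 100
= 55.6 / 155.6 * 100
= 35.73%

35.73%


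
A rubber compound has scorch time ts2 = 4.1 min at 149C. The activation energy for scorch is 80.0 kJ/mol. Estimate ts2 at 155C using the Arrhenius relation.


Convert temperatures: T1 = 149 + 273.15 = 422.15 K, T2 = 155 + 273.15 = 428.15 K
ts2_new = 4.1 * exp(80000 / 8.314 * (1/428.15 - 1/422.15))
1/T2 - 1/T1 = -3.3196e-05
ts2_new = 2.98 min

2.98 min


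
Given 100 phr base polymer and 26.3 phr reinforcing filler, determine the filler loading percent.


Filler % = filler / (rubber + filler) * 100
= 26.3 / (100 + 26.3) * 100
= 26.3 / 126.3 * 100
= 20.82%

20.82%


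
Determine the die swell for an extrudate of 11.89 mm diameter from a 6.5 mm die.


Die swell ratio = D_extrudate / D_die
= 11.89 / 6.5
= 1.829

Die swell = 1.829


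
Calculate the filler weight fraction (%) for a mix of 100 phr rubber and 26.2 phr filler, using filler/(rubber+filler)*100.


Filler % = filler / (rubber + filler) * 100
= 26.2 / (100 + 26.2) * 100
= 26.2 / 126.2 * 100
= 20.76%

20.76%


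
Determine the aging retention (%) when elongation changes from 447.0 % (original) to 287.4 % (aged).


Retention = aged / original * 100
= 287.4 / 447.0 * 100
= 64.3%

64.3%


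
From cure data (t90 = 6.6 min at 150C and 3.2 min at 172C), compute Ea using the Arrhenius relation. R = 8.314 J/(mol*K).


T1 = 423.15 K, T2 = 445.15 K
1/T1 - 1/T2 = 1.1679e-04
ln(t1/t2) = ln(6.6/3.2) = 0.7239
Ea = 8.314 * 0.7239 / 1.1679e-04 = 51532.1119 J/mol
Ea = 51.53 kJ/mol

51.53 kJ/mol


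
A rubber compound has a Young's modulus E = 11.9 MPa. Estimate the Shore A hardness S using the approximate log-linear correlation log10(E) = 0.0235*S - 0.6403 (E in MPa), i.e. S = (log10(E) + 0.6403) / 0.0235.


log10(E) = 0.0235*S - 0.6403  =>  S = (log10(E) + 0.6403) / 0.0235
log10(11.9) = 1.075547
S = (1.075547 + 0.6403) / 0.0235 = 1.715847 / 0.0235
S = 73.0

Shore A = 73.0


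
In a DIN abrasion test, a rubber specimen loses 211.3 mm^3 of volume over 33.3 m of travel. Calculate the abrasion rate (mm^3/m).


Rate = volume_loss / distance
= 211.3 / 33.3
= 6.345 mm^3/m

6.345 mm^3/m
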